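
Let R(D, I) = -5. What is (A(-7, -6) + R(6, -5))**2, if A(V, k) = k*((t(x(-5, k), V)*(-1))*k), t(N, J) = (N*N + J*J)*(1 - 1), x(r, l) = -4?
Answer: 25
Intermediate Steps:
t(N, J) = 0 (t(N, J) = (N**2 + J**2)*0 = (J**2 + N**2)*0 = 0)
A(V, k) = 0 (A(V, k) = k*((0*(-1))*k) = k*(0*k) = k*0 = 0)
(A(-7, -6) + R(6, -5))**2 = (0 - 5)**2 = (-5)**2 = 25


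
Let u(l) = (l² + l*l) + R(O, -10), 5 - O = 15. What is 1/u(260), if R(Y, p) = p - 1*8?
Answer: 1/135182 ≈ 7.3974e-6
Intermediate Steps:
O = -10 (O = 5 - 1*15 = 5 - 15 = -10)
R(Y, p) = -8 + p (R(Y, p) = p - 8 = -8 + p)
u(l) = -18 + 2*l² (u(l) = (l² + l*l) + (-8 - 10) = (l² + l²) - 18 = 2*l² - 18 = -18 + 2*l²)
1/u(260) = 1/(-18 + 2*260²) = 1/(-18 + 2*67600) = 1/(-18 + 135200) = 1/135182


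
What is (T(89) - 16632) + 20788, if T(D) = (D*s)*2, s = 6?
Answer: 5224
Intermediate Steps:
T(D) = 12*D (T(D) = (D*6)*2 = (6*D)*2 = 12*D)
(T(89) - 16632) + 20788 = (12*89 - 16632) + 20788 = (1068 - 16632) + 20788 = -15564 + 20788 = 5224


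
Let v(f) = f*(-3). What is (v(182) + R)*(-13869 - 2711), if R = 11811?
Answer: -186773700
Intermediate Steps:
v(f) = -3*f
(v(182) + R)*(-13869 - 2711) = (-3*182 + 11811)*(-13869 - 2711) = (-546 + 11811)*(-16580) = 11265*(-16580) = -186773700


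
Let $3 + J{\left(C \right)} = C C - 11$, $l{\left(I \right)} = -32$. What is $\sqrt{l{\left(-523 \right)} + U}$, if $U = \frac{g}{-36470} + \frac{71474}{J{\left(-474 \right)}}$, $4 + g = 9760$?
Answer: $\frac{i \sqrt{134051923196743926255}}{2048355785} \approx 5.6524 i$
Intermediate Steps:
$J{\left(C \right)} = -14 + C^{2}$ ($J{\left(C \right)} = -3 + \left(C C - 11\right) = -3 + \left(C^{2} - 11\right) = -3 + \left(-11 + C^{2}\right) = -14 + C^{2}$)
$g = 9756$ ($g = -4 + 9760 = 9756$)
$U = \frac{103713577}{2048355785}$ ($U = \frac{9756}{-36470} + \frac{71474}{-14 + \left(-474\right)^{2}} = 9756 \left(- \frac{1}{36470}\right) + \frac{71474}{-14 + 224676} = - \frac{4878}{18235} + \frac{71474}{224662} = - \frac{4878}{18235} + 71474 \cdot \frac{1}{224662} = - \frac{4878}{18235} + \frac{35737}{112331} = \frac{103713577}{2048355785} \approx 0.050633$)
$\sqrt{l{\left(-523 \right)} + U} = \sqrt{-32 + \frac{103713577}{2048355785}} = \sqrt{- \frac{65443671543}{2048355785}} = \frac{i \sqrt{134051923196743926255}}{2048355785}$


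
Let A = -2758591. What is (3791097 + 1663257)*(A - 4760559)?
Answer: -41012105879100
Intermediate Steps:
(3791097 + 1663257)*(A - 4760559) = (3791097 + 1663257)*(-2758591 - 4760559) = 5454354*(-7519150) = -41012105879100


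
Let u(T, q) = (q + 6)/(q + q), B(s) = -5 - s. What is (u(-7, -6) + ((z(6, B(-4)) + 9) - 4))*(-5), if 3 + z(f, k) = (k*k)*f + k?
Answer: -35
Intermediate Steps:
u(T, q) = (6 + q)/(2*q) (u(T, q) = (6 + q)/((2*q)) = (6 + q)*(1/(2*q)) = (6 + q)/(2*q))
z(f, k) = -3 + k + f*k**2 (z(f, k) = -3 + ((k*k)*f + k) = -3 + (k**2*f + k) = -3 + (f*k**2 + k) = -3 + (k + f*k**2) = -3 + k + f*k**2)
(u(-7, -6) + ((z(6, B(-4)) + 9) - 4))*(-5) = ((1/2)*(6 - 6)/(-6) + (((-3 + (-5 - 1*(-4)) + 6*(-5 - 1*(-4))**2) + 9) - 4))*(-5) = ((1/2)*(-1/6)*0 + (((-3 + (-5 + 4) + 6*(-5 + 4)**2) + 9) - 4))*(-5) = (0 + (((-3 - 1 + 6*(-1)**2) + 9) - 4))*(-5) = (0 + (((-3 - 1 + 6*1) + 9) - 4))*(-5) = (0 + (((-3 - 1 + 6) + 9) - 4))*(-5) = (0 + ((2 + 9) - 4))*(-5) = (0 + (11 - 4))*(-5) = (0 + 7)*(-5) = 7*(-5) = -35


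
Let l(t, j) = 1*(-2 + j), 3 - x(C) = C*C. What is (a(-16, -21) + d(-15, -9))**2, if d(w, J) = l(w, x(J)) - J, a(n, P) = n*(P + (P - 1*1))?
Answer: 380689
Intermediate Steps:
x(C) = 3 - C**2 (x(C) = 3 - C*C = 3 - C**2)
l(t, j) = -2 + j
a(n, P) = n*(-1 + 2*P) (a(n, P) = n*(P + (P - 1)) = n*(P + (-1 + P)) = n*(-1 + 2*P))
d(w, J) = 1 - J - J**2 (d(w, J) = (-2 + (3 - J**2)) - J = (1 - J**2) - J = 1 - J - J**2)
(a(-16, -21) + d(-15, -9))**2 = (-16*(-1 + 2*(-21)) + (1 - 1*(-9) - 1*(-9)**2))**2 = (-16*(-1 - 42) + (1 + 9 - 1*81))**2 = (-16*(-43) + (1 + 9 - 81))**2 = (688 - 71)**2 = 617**2 = 380689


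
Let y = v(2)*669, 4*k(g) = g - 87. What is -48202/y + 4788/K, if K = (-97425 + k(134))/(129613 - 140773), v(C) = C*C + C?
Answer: 419577767287/782033571 ≈ 536.52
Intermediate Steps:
v(C) = C + C² (v(C) = C² + C = C + C²)
k(g) = -87/4 + g/4 (k(g) = (g - 87)/4 = (-87 + g)/4 = -87/4 + g/4)
y = 4014 (y = (2*(1 + 2))*669 = (2*3)*669 = 6*669 = 4014)
K = 389653/44640 (K = (-97425 + (-87/4 + (¼)*134))/(129613 - 140773) = (-97425 + (-87/4 + 67/2))/(-11160) = (-97425 + 47/4)*(-1/11160) = -389653/4*(-1/11160) = 389653/44640 ≈ 8.7288)
-48202/y + 4788/K = -48202/4014 + 4788/(389653/44640) = -48202*1/4014 + 4788*(44640/389653) = -24101/2007 + 213736320/389653 = 419577767287/782033571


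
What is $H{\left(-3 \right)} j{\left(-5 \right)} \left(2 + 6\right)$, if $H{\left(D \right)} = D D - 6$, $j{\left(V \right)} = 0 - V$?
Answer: $120$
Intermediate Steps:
$j{\left(V \right)} = - V$
$H{\left(D \right)} = -6 + D^{2}$ ($H{\left(D \right)} = D^{2} - 6 = -6 + D^{2}$)
$H{\left(-3 \right)} j{\left(-5 \right)} \left(2 + 6\right) = \left(-6 + \left(-3\right)^{2}\right) \left(-1\right) \left(-5\right) \left(2 + 6\right) = \left(-6 + 9\right) 5 \cdot 8 = 3 \cdot 40 = 120$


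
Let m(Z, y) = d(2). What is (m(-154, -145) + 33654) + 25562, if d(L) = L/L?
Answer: 59217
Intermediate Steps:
d(L) = 1
m(Z, y) = 1
(m(-154, -145) + 33654) + 25562 = (1 + 33654) + 25562 = 33655 + 25562 = 59217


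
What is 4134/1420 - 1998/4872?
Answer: 720987/288260 ≈ 2.5012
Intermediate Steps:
4134/1420 - 1998/4872 = 4134*(1/1420) - 1998*1/4872 = 2067/710 - 333/812 = 720987/288260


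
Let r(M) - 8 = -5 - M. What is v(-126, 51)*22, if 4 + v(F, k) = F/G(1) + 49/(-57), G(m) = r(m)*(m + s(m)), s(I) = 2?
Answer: -32428/57 ≈ -568.91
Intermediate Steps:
r(M) = 3 - M (r(M) = 8 + (-5 - M) = 3 - M)
G(m) = (2 + m)*(3 - m) (G(m) = (3 - m)*(m + 2) = (3 - m)*(2 + m) = (2 + m)*(3 - m))
v(F, k) = -277/57 + F/6 (v(F, k) = -4 + (F/(6 + 1 - 1*1²) + 49/(-57)) = -4 + (F/(6 + 1 - 1*1) + 49*(-1/57)) = -4 + (F/(6 + 1 - 1) - 49/57) = -4 + (F/6 - 49/57) = -4 + (-49/57 + F/6) = -277/57 + F/6)
v(-126, 51)*22 = (-277/57 + (⅙)*(-126))*22 = (-277/57 - 21)*22 = -1474/57*22 = -32428/57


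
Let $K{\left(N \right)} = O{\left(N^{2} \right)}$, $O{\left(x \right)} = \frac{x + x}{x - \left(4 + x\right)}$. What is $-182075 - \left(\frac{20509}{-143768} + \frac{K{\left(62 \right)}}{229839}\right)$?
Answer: $- \frac{6016389061975253}{33043493352} \approx -1.8207 \cdot 10^{5}$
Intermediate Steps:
$O{\left(x \right)} = - \frac{x}{2}$ ($O{\left(x \right)} = \frac{2 x}{-4} = 2 x \left(- \frac{1}{4}\right) = - \frac{x}{2}$)
$K{\left(N \right)} = - \frac{N^{2}}{2}$
$-182075 - \left(\frac{20509}{-143768} + \frac{K{\left(62 \right)}}{229839}\right) = -182075 - \left(\frac{20509}{-143768} + \frac{\left(- \frac{1}{2}\right) 62^{2}}{229839}\right) = -182075 - \left(20509 \left(- \frac{1}{143768}\right) + \left(- \frac{1}{2}\right) 3844 \cdot \frac{1}{229839}\right) = -182075 - \left(- \frac{20509}{143768} - \frac{1922}{229839}\right) = -182075 - - \frac{4990090147}{33043493352} = -182075 + \frac{4990090147}{33043493352} = - \frac{6016389061975253}{33043493352}$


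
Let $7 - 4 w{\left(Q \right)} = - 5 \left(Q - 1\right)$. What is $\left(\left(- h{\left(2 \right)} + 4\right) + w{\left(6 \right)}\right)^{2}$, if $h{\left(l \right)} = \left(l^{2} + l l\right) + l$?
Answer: $4$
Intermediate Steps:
$h{\left(l \right)} = l + 2 l^{2}$ ($h{\left(l \right)} = \left(l^{2} + l^{2}\right) + l = 2 l^{2} + l = l + 2 l^{2}$)
$w{\left(Q \right)} = \frac{1}{2} + \frac{5 Q}{4}$ ($w{\left(Q \right)} = \frac{7}{4} - \frac{\left(-5\right) \left(Q - 1\right)}{4} = \frac{7}{4} - \frac{\left(-5\right) \left(-1 + Q\right)}{4} = \frac{7}{4} - \frac{5 - 5 Q}{4} = \frac{7}{4} + \left(- \frac{5}{4} + \frac{5 Q}{4}\right) = \frac{1}{2} + \frac{5 Q}{4}$)
$\left(\left(- h{\left(2 \right)} + 4\right) + w{\left(6 \right)}\right)^{2} = \left(\left(- 2 \left(1 + 2 \cdot 2\right) + 4\right) + \left(\frac{1}{2} + \frac{5}{4} \cdot 6\right)\right)^{2} = \left(\left(- 2 \left(1 + 4\right) + 4\right) + \left(\frac{1}{2} + \frac{15}{2}\right)\right)^{2} = \left(\left(- 2 \cdot 5 + 4\right) + 8\right)^{2} = \left(\left(\left(-1\right) 10 + 4\right) + 8\right)^{2} = \left(\left(-10 + 4\right) + 8\right)^{2} = \left(-6 + 8\right)^{2} = 2^{2} = 4$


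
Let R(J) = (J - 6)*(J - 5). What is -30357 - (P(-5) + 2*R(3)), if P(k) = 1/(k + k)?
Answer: -303689/10 ≈ -30369.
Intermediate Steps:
R(J) = (-6 + J)*(-5 + J)
P(k) = 1/(2*k)
-30357 - (P(-5) + 2*R(3)) = -30357 - ((½)/(-5) + 2*(30 + 3² - 11*3)) = -30357 - ((½)*(-⅕) + 2*(30 + 9 - 33)) = -30357 - (-⅒ + 2*6) = -30357 - (-⅒ + 12) = -30357 - 1*119/10 = -30357 - 119/10 = -303689/10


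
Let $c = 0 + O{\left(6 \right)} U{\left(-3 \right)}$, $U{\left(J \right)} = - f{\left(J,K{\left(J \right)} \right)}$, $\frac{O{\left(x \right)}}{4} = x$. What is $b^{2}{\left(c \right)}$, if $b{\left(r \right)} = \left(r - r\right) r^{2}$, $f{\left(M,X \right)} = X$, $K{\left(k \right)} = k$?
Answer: $0$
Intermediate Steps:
$O{\left(x \right)} = 4 x$
$U{\left(J \right)} = - J$
$c = 72$ ($c = 0 + 4 \cdot 6 \left(\left(-1\right) \left(-3\right)\right) = 0 + 24 \cdot 3 = 0 + 72 = 72$)
$b{\left(r \right)} = 0$ ($b{\left(r \right)} = 0 r^{2} = 0$)
$b^{2}{\left(c \right)} = 0^{2} = 0$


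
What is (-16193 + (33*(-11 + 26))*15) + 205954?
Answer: 197186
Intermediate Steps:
(-16193 + (33*(-11 + 26))*15) + 205954 = (-16193 + (33*15)*15) + 205954 = (-16193 + 495*15) + 205954 = (-16193 + 7425) + 205954 = -8768 + 205954 = 197186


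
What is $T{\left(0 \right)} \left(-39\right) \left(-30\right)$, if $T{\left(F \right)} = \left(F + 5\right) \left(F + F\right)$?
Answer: $0$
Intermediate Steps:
$T{\left(F \right)} = 2 F \left(5 + F\right)$ ($T{\left(F \right)} = \left(5 + F\right) 2 F = 2 F \left(5 + F\right)$)
$T{\left(0 \right)} \left(-39\right) \left(-30\right) = 2 \cdot 0 \left(5 + 0\right) \left(-39\right) \left(-30\right) = 2 \cdot 0 \cdot 5 \left(-39\right) \left(-30\right) = 0 \left(-39\right) \left(-30\right) = 0 \left(-30\right) = 0$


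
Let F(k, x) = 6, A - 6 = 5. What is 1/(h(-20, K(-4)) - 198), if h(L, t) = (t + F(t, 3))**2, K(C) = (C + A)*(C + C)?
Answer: 1/2302 ≈ 0.00043440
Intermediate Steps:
A = 11 (A = 6 + 5 = 11)
K(C) = 2*C*(11 + C) (K(C) = (C + 11)*(C + C) = (11 + C)*(2*C) = 2*C*(11 + C))
h(L, t) = (6 + t)**2 (h(L, t) = (t + 6)**2 = (6 + t)**2)
1/(h(-20, K(-4)) - 198) = 1/((6 + 2*(-4)*(11 - 4))**2 - 198) = 1/((6 + 2*(-4)*7)**2 - 198) = 1/((6 - 56)**2 - 198) = 1/((-50)**2 - 198) = 1/(2500 - 198) = 1/2302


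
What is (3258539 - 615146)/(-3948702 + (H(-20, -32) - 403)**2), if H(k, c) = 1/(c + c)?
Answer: -10827337728/15508604543 ≈ -0.69815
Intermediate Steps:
H(k, c) = 1/(2*c)
(3258539 - 615146)/(-3948702 + (H(-20, -32) - 403)**2) = (3258539 - 615146)/(-3948702 + ((1/2)/(-32) - 403)**2) = 2643393/(-3948702 + ((1/2)*(-1/32) - 403)**2) = 2643393/(-3948702 + (-1/64 - 403)**2) = 2643393/(-3948702 + (-25793/64)**2) = 2643393/(-3948702 + 665278849/4096) = 2643393/(-15508604543/4096) = 2643393*(-4096/15508604543) = -10827337728/15508604543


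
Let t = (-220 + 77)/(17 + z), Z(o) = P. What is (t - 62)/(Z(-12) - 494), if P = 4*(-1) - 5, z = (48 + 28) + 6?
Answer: 571/4527 ≈ 0.12613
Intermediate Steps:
z = 82 (z = 76 + 6 = 82)
P = -9 (P = -4 - 5 = -9)
Z(o) = -9
t = -13/9 (t = (-220 + 77)/(17 + 82) = -143/99 = -143*1/99 = -13/9 ≈ -1.4444)
(t - 62)/(Z(-12) - 494) = (-13/9 - 62)/(-9 - 494) = -571/9/(-503) = -571/9*(-1/503) = 571/4527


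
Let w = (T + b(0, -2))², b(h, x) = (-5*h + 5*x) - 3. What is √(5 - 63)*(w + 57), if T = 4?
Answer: 138*I*√58 ≈ 1051.0*I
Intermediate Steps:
b(h, x) = -3 - 5*h + 5*x
w = 81 (w = (4 + (-3 - 5*0 + 5*(-2)))² = (4 + (-3 + 0 - 10))² = (4 - 13)² = (-9)² = 81)
√(5 - 63)*(w + 57) = √(5 - 63)*(81 + 57) = √(-58)*138 = (I*√58)*138 = 138*I*√58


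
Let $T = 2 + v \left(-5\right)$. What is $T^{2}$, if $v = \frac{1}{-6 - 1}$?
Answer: $\frac{361}{49} \approx 7.3673$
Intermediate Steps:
$v = - \frac{1}{7}$ ($v = \frac{1}{-7} = - \frac{1}{7} \approx -0.14286$)
$T = \frac{19}{7}$ ($T = 2 - - \frac{5}{7} = 2 + \frac{5}{7} = \frac{19}{7} \approx 2.7143$)
$T^{2} = \left(\frac{19}{7}\right)^{2} = \frac{361}{49}$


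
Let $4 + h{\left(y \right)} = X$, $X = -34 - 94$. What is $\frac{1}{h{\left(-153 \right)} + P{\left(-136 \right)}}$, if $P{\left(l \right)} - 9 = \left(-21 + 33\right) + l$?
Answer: $- \frac{1}{247} \approx -0.0040486$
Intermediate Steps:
$P{\left(l \right)} = 21 + l$ ($P{\left(l \right)} = 9 + \left(\left(-21 + 33\right) + l\right) = 9 + \left(12 + l\right) = 21 + l$)
$X = -128$ ($X = -34 - 94 = -128$)
$h{\left(y \right)} = -132$ ($h{\left(y \right)} = -4 - 128 = -132$)
$\frac{1}{h{\left(-153 \right)} + P{\left(-136 \right)}} = \frac{1}{-132 + \left(21 - 136\right)} = \frac{1}{-132 - 115} = \frac{1}{-247} = - \frac{1}{247}$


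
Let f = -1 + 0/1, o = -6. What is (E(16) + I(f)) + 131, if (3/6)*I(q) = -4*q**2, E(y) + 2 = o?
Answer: 115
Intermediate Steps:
E(y) = -8 (E(y) = -2 - 6 = -8)
f = -1 (f = -1 + 0*1 = -1 + 0 = -1)
I(q) = -8*q**2 (I(q) = 2*(-4*q**2) = -8*q**2)
(E(16) + I(f)) + 131 = (-8 - 8*(-1)**2) + 131 = (-8 - 8*1) + 131 = (-8 - 8) + 131 = -16 + 131 = 115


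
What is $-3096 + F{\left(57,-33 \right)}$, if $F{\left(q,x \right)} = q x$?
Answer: $-4977$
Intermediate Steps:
$-3096 + F{\left(57,-33 \right)} = -3096 + 57 \left(-33\right) = -3096 - 1881 = -4977$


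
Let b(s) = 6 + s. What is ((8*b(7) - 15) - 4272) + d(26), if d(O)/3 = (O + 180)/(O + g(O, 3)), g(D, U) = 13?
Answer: -54173/13 ≈ -4167.2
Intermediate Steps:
d(O) = 3*(180 + O)/(13 + O) (d(O) = 3*((O + 180)/(O + 13)) = 3*((180 + O)/(13 + O)) = 3*(180 + O)/(13 + O))
((8*b(7) - 15) - 4272) + d(26) = ((8*(6 + 7) - 15) - 4272) + 3*(180 + 26)/(13 + 26) = ((8*13 - 15) - 4272) + 3*206/39 = ((104 - 15) - 4272) + 3*(1/39)*206 = (89 - 4272) + 206/13 = -4183 + 206/13 = -54173/13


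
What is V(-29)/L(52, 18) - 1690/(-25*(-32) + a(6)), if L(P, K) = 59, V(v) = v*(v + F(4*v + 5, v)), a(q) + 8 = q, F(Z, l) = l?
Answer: 621263/23541 ≈ 26.391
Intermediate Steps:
a(q) = -8 + q
V(v) = 2*v**2 (V(v) = v*(v + v) = v*(2*v) = 2*v**2)
V(-29)/L(52, 18) - 1690/(-25*(-32) + a(6)) = (2*(-29)**2)/59 - 1690/(-25*(-32) + (-8 + 6)) = (2*841)*(1/59) - 1690/(800 - 2) = 1682*(1/59) - 1690/798 = 1682/59 - 1690*1/798 = 1682/59 - 845/399 = 621263/23541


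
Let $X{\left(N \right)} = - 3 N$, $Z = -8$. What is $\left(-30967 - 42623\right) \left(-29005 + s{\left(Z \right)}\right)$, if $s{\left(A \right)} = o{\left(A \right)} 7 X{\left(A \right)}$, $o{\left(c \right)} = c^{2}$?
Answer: $1343238270$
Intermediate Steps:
$s{\left(A \right)} = - 21 A^{3}$ ($s{\left(A \right)} = A^{2} \cdot 7 \left(- 3 A\right) = 7 A^{2} \left(- 3 A\right) = - 21 A^{3}$)
$\left(-30967 - 42623\right) \left(-29005 + s{\left(Z \right)}\right) = \left(-30967 - 42623\right) \left(-29005 - 21 \left(-8\right)^{3}\right) = - 73590 \left(-29005 - -10752\right) = - 73590 \left(-29005 + 10752\right) = \left(-73590\right) \left(-18253\right) = 1343238270$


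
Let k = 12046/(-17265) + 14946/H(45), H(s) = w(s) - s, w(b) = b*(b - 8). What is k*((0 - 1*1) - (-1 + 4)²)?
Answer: -2650313/31077 ≈ -85.282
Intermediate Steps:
w(b) = b*(-8 + b)
H(s) = -s + s*(-8 + s) (H(s) = s*(-8 + s) - s = -s + s*(-8 + s))
k = 2650313/310770 (k = 12046/(-17265) + 14946/((45*(-9 + 45))) = 12046*(-1/17265) + 14946/((45*36)) = -12046/17265 + 14946/1620 = -12046/17265 + 14946*(1/1620) = -12046/17265 + 2491/270 = 2650313/310770 ≈ 8.5282)
k*((0 - 1*1) - (-1 + 4)²) = 2650313*((0 - 1*1) - (-1 + 4)²)/310770 = 2650313*((0 - 1) - 1*3²)/310770 = 2650313*(-1 - 1*9)/310770 = 2650313*(-1 - 9)/310770 = (2650313/310770)*(-10) = -2650313/31077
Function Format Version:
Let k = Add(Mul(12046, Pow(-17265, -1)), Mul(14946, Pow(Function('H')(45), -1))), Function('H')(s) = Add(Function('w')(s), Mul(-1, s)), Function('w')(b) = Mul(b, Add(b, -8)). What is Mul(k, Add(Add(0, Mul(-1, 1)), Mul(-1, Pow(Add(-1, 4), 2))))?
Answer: Rational(-2650313, 31077) ≈ -85.282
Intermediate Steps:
Function('w')(b) = Mul(b, Add(-8, b))
Function('H')(s) = Add(Mul(-1, s), Mul(s, Add(-8, s))) (Function('H')(s) = Add(Mul(s, Add(-8, s)), Mul(-1, s)) = Add(Mul(-1, s), Mul(s, Add(-8, s))))
k = Rational(2650313, 310770) (k = Add(Mul(12046, Pow(-17265, -1)), Mul(14946, Pow(Mul(45, Add(-9, 45)), -1))) = Add(Mul(12046, Rational(-1, 17265)), Mul(14946, Pow(Mul(45, 36), -1))) = Add(Rational(-12046, 17265), Mul(14946, Pow(1620, -1))) = Add(Rational(-12046, 17265), Mul(14946, Rational(1, 1620))) = Add(Rational(-12046, 17265), Rational(2491, 270)) = Rational(2650313, 310770) ≈ 8.5282)
Mul(k, Add(Add(0, Mul(-1, 1)), Mul(-1, Pow(Add(-1, 4), 2)))) = Mul(Rational(2650313, 310770), Add(Add(0, Mul(-1, 1)), Mul(-1, Pow(Add(-1, 4), 2)))) = Mul(Rational(2650313, 310770), Add(Add(0, -1), Mul(-1, Pow(3, 2)))) = Mul(Rational(2650313, 310770), Add(-1, Mul(-1, 9))) = Mul(Rational(2650313, 310770), Add(-1, -9)) = Mul(Rational(2650313, 310770), -10) = Rational(-2650313, 31077)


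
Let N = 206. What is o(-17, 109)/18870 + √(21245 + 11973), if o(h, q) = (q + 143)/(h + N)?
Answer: 2/28305 + √33218 ≈ 182.26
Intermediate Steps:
o(h, q) = (143 + q)/(206 + h) (o(h, q) = (q + 143)/(h + 206) = (143 + q)/(206 + h))
o(-17, 109)/18870 + √(21245 + 11973) = ((143 + 109)/(206 - 17))/18870 + √(21245 + 11973) = (252/189)*(1/18870) + √33218 = ((1/189)*252)*(1/18870) + √33218 = (4/3)*(1/18870) + √33218 = 2/28305 + √33218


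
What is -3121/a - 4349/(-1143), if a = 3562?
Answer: 11923835/4071366 ≈ 2.9287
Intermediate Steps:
-3121/a - 4349/(-1143) = -3121/3562 - 4349/(-1143) = -3121*1/3562 - 4349*(-1/1143) = -3121/3562 + 4349/1143 = 11923835/4071366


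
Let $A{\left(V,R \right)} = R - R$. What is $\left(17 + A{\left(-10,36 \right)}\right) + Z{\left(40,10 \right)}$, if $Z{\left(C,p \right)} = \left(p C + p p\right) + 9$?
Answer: $526$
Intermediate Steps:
$A{\left(V,R \right)} = 0$
$Z{\left(C,p \right)} = 9 + p^{2} + C p$ ($Z{\left(C,p \right)} = \left(C p + p^{2}\right) + 9 = \left(p^{2} + C p\right) + 9 = 9 + p^{2} + C p$)
$\left(17 + A{\left(-10,36 \right)}\right) + Z{\left(40,10 \right)} = \left(17 + 0\right) + \left(9 + 10^{2} + 40 \cdot 10\right) = 17 + \left(9 + 100 + 400\right) = 17 + 509 = 526$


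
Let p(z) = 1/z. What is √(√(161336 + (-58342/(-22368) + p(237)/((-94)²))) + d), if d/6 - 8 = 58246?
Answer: √(9417621743550319824 + 28549257*√143706750310378077)/5190774 ≈ 591.54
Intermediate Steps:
d = 349524 (d = 48 + 6*58246 = 48 + 349476 = 349524)
√(√(161336 + (-58342/(-22368) + p(237)/((-94)²))) + d) = √(√(161336 + (-58342/(-22368) + 1/(237*((-94)²)))) + 349524) = √(√(161336 + (-58342*(-1/22368) + (1/237)/8836)) + 349524) = √(√(161336 + (29171/11184 + (1/237)*(1/8836))) + 349524) = √(√(161336 + (29171/11184 + 1/2094132)) + 349524) = √(√(161336 + 5090661313/1951731024) + 349524) = √(√(314889567149377/1951731024) + 349524) = √(11*√143706750310378077/10381548 + 349524) = √(349524 + 11*√143706750310378077/10381548)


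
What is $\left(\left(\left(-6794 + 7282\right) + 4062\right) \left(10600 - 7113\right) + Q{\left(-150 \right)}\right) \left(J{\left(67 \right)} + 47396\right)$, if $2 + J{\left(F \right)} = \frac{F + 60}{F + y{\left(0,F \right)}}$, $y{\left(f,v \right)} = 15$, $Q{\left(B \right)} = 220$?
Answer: $\frac{30831224880225}{41} \approx 7.5198 \cdot 10^{11}$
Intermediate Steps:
$J{\left(F \right)} = -2 + \frac{60 + F}{15 + F}$ ($J{\left(F \right)} = -2 + \frac{F + 60}{F + 15} = -2 + \frac{60 + F}{15 + F}$)
$\left(\left(\left(-6794 + 7282\right) + 4062\right) \left(10600 - 7113\right) + Q{\left(-150 \right)}\right) \left(J{\left(67 \right)} + 47396\right) = \left(\left(\left(-6794 + 7282\right) + 4062\right) \left(10600 - 7113\right) + 220\right) \left(\frac{30 - 67}{15 + 67} + 47396\right) = \left(\left(488 + 4062\right) 3487 + 220\right) \left(\frac{30 - 67}{82} + 47396\right) = \left(4550 \cdot 3487 + 220\right) \left(\frac{1}{82} \left(-37\right) + 47396\right) = \left(15865850 + 220\right) \left(- \frac{37}{82} + 47396\right) = 15866070 \cdot \frac{3886435}{82} = \frac{30831224880225}{41}$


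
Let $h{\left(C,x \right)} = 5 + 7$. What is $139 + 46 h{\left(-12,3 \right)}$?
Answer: $691$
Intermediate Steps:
$h{\left(C,x \right)} = 12$
$139 + 46 h{\left(-12,3 \right)} = 139 + 46 \cdot 12 = 139 + 552 = 691$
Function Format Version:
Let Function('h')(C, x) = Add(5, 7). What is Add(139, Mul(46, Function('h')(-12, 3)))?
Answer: 691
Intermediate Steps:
Function('h')(C, x) = 12
Add(139, Mul(46, Function('h')(-12, 3))) = Add(139, Mul(46, 12)) = Add(139, 552) = 691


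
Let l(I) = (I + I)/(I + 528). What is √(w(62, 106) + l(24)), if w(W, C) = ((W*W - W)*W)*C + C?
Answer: 8*√205445499/23 ≈ 4985.5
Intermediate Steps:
l(I) = 2*I/(528 + I) (l(I) = (2*I)/(528 + I) = 2*I/(528 + I))
w(W, C) = C + C*W*(W² - W) (w(W, C) = ((W² - W)*W)*C + C = (W*(W² - W))*C + C = C*W*(W² - W) + C = C + C*W*(W² - W))
√(w(62, 106) + l(24)) = √(106*(1 + 62³ - 1*62²) + 2*24/(528 + 24)) = √(106*(1 + 238328 - 1*3844) + 2*24/552) = √(106*(1 + 238328 - 3844) + 2*24*(1/552)) = √(106*234485 + 2/23) = √(24855410 + 2/23) = √(571674432/23) = 8*√205445499/23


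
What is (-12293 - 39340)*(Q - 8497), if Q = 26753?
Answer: -942612048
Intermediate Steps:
(-12293 - 39340)*(Q - 8497) = (-12293 - 39340)*(26753 - 8497) = -51633*18256 = -942612048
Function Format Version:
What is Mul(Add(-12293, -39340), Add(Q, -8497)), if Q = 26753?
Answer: -942612048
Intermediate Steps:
Mul(Add(-12293, -39340), Add(Q, -8497)) = Mul(Add(-12293, -39340), Add(26753, -8497)) = Mul(-51633, 18256) = -942612048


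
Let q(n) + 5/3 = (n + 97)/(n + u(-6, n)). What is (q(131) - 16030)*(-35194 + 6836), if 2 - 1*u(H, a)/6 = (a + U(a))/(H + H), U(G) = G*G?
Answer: 1089736766638/2397 ≈ 4.5463e+8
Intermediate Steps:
U(G) = G²
u(H, a) = 12 - 3*(a + a²)/H (u(H, a) = 12 - 6*(a + a²)/(H + H) = 12 - 6*(a + a²)/(2*H) = 12 - 6*(a + a²)*1/(2*H) = 12 - 3*(a + a²)/H)
q(n) = -5/3 + (97 + n)/(12 + n²/2 + 3*n/2) (q(n) = -5/3 + (n + 97)/(n + 3*(-n - n² + 4*(-6))/(-6)) = -5/3 + (97 + n)/(n + 3*(-⅙)*(-n - n² - 24)) = -5/3 + (97 + n)/(n + 3*(-⅙)*(-24 - n - n²)) = -5/3 + (97 + n)/(n + (12 + n/2 + n²/2)) = -5/3 + (97 + n)/(12 + n²/2 + 3*n/2))
(q(131) - 16030)*(-35194 + 6836) = ((462 - 9*131 - 5*131²)/(3*(24 + 131² + 3*131)) - 16030)*(-35194 + 6836) = ((462 - 1179 - 5*17161)/(3*(24 + 17161 + 393)) - 16030)*(-28358) = ((⅓)*(462 - 1179 - 85805)/17578 - 16030)*(-28358) = ((⅓)*(1/17578)*(-86522) - 16030)*(-28358) = (-43261/26367 - 16030)*(-28358) = -422706271/26367*(-28358) = 1089736766638/2397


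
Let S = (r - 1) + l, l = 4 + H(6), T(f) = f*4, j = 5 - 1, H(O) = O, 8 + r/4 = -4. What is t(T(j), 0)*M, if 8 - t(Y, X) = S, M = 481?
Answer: 22607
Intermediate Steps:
r = -48 (r = -32 + 4*(-4) = -32 - 16 = -48)
j = 4
T(f) = 4*f
l = 10 (l = 4 + 6 = 10)
S = -39 (S = (-48 - 1) + 10 = -49 + 10 = -39)
t(Y, X) = 47 (t(Y, X) = 8 - 1*(-39) = 8 + 39 = 47)
t(T(j), 0)*M = 47*481 = 22607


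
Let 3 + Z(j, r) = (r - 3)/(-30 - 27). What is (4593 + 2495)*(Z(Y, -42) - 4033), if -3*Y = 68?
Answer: -543429872/19 ≈ -2.8602e+7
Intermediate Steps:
Y = -68/3 (Y = -1/3*68 = -68/3 ≈ -22.667)
Z(j, r) = -56/19 - r/57 (Z(j, r) = -3 + (r - 3)/(-30 - 27) = -3 + (-3 + r)/(-57) = -3 + (-3 + r)*(-1/57) = -3 + (1/19 - r/57) = -56/19 - r/57)
(4593 + 2495)*(Z(Y, -42) - 4033) = (4593 + 2495)*((-56/19 - 1/57*(-42)) - 4033) = 7088*((-56/19 + 14/19) - 4033) = 7088*(-42/19 - 4033) = 7088*(-76669/19) = -543429872/19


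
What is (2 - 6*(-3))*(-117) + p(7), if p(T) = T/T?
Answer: -2339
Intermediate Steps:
p(T) = 1
(2 - 6*(-3))*(-117) + p(7) = (2 - 6*(-3))*(-117) + 1 = (2 + 18)*(-117) + 1 = 20*(-117) + 1 = -2340 + 1 = -2339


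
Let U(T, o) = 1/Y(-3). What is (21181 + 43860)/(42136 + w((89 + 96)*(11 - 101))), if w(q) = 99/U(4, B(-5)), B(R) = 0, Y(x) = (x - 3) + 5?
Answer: 65041/42037 ≈ 1.5472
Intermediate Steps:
Y(x) = 2 + x (Y(x) = (-3 + x) + 5 = 2 + x)
U(T, o) = -1 (U(T, o) = 1/(2 - 3) = 1/(-1) = -1)
w(q) = -99 (w(q) = 99/(-1) = 99*(-1) = -99)
(21181 + 43860)/(42136 + w((89 + 96)*(11 - 101))) = (21181 + 43860)/(42136 - 99) = 65041/42037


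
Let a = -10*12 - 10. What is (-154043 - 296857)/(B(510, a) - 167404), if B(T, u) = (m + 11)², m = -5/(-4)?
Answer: 2404800/892021 ≈ 2.6959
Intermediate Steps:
a = -130 (a = -120 - 10 = -130)
m = 5/4 (m = -5*(-¼) = 5/4 ≈ 1.2500)
B(T, u) = 2401/16 (B(T, u) = (5/4 + 11)² = (49/4)² = 2401/16)
(-154043 - 296857)/(B(510, a) - 167404) = (-154043 - 296857)/(2401/16 - 167404) = -450900/(-2676063/16) = -450900*(-16/2676063) = 2404800/892021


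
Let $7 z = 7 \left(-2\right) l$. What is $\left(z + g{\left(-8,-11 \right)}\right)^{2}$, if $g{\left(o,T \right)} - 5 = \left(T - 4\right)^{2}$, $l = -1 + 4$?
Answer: $50176$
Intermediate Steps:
$l = 3$
$g{\left(o,T \right)} = 5 + \left(-4 + T\right)^{2}$ ($g{\left(o,T \right)} = 5 + \left(T - 4\right)^{2} = 5 + \left(-4 + T\right)^{2}$)
$z = -6$ ($z = \frac{7 \left(-2\right) 3}{7} = \frac{\left(-14\right) 3}{7} = \frac{1}{7} \left(-42\right) = -6$)
$\left(z + g{\left(-8,-11 \right)}\right)^{2} = \left(-6 + \left(5 + \left(-4 - 11\right)^{2}\right)\right)^{2} = \left(-6 + \left(5 + \left(-15\right)^{2}\right)\right)^{2} = \left(-6 + \left(5 + 225\right)\right)^{2} = \left(-6 + 230\right)^{2} = 224^{2} = 50176$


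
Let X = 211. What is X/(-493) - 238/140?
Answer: -10491/4930 ≈ -2.1280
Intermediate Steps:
X/(-493) - 238/140 = 211/(-493) - 238/140 = 211*(-1/493) - 238*1/140 = -211/493 - 17/10 = -10491/4930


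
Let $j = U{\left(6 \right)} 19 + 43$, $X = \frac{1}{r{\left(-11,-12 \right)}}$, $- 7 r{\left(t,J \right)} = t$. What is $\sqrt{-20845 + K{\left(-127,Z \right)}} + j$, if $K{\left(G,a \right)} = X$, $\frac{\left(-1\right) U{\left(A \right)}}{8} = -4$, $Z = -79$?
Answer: $651 + \frac{2 i \sqrt{630542}}{11} \approx 651.0 + 144.38 i$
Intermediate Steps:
$U{\left(A \right)} = 32$ ($U{\left(A \right)} = \left(-8\right) \left(-4\right) = 32$)
$r{\left(t,J \right)} = - \frac{t}{7}$
$X = \frac{7}{11}$ ($X = \frac{1}{\left(- \frac{1}{7}\right) \left(-11\right)} = \frac{1}{\frac{11}{7}} = \frac{7}{11} \approx 0.63636$)
$K{\left(G,a \right)} = \frac{7}{11}$
$j = 651$ ($j = 32 \cdot 19 + 43 = 608 + 43 = 651$)
$\sqrt{-20845 + K{\left(-127,Z \right)}} + j = \sqrt{-20845 + \frac{7}{11}} + 651 = \sqrt{- \frac{229288}{11}} + 651 = \frac{2 i \sqrt{630542}}{11} + 651 = 651 + \frac{2 i \sqrt{630542}}{11}$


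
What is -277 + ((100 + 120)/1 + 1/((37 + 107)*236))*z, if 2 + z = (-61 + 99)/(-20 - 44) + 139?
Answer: 3592622821/120832 ≈ 29732.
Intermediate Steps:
z = 4365/32 (z = -2 + ((-61 + 99)/(-20 - 44) + 139) = -2 + (38/(-64) + 139) = -2 + (38*(-1/64) + 139) = -2 + (-19/32 + 139) = -2 + 4429/32 = 4365/32 ≈ 136.41)
-277 + ((100 + 120)/1 + 1/((37 + 107)*236))*z = -277 + ((100 + 120)/1 + 1/((37 + 107)*236))*(4365/32) = -277 + (220*1 + (1/236)/144)*(4365/32) = -277 + (220 + (1/144)*(1/236))*(4365/32) = -277 + (220 + 1/33984)*(4365/32) = -277 + (7476481/33984)*(4365/32) = -277 + 3626093285/120832 = 3592622821/120832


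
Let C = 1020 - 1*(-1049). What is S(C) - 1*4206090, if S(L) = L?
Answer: -4204021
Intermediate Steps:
C = 2069 (C = 1020 + 1049 = 2069)
S(C) - 1*4206090 = 2069 - 1*4206090 = 2069 - 4206090 = -4204021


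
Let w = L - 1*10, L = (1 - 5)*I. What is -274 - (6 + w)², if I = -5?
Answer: -530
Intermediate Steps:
L = 20 (L = (1 - 5)*(-5) = -4*(-5) = 20)
w = 10 (w = 20 - 1*10 = 20 - 10 = 10)
-274 - (6 + w)² = -274 - (6 + 10)² = -274 - 1*16² = -274 - 1*256 = -274 - 256 = -530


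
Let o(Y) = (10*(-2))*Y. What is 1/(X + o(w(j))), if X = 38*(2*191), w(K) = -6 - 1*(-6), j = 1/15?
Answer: 1/14516 ≈ 6.8889e-5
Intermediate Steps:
j = 1/15 (j = 1*(1/15) = 1/15 ≈ 0.066667)
w(K) = 0 (w(K) = -6 + 6 = 0)
o(Y) = -20*Y
X = 14516 (X = 38*382 = 14516)
1/(X + o(w(j))) = 1/(14516 - 20*0) = 1/(14516 + 0) = 1/14516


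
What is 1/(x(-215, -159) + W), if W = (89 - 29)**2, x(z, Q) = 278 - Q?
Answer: 1/4037 ≈ 0.00024771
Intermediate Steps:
W = 3600 (W = 60**2 = 3600)
1/(x(-215, -159) + W) = 1/((278 - 1*(-159)) + 3600) = 1/((278 + 159) + 3600) = 1/(437 + 3600) = 1/4037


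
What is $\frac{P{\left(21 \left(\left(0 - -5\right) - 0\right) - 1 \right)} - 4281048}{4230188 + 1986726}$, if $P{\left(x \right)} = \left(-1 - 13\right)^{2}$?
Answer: $- \frac{112654}{163603} \approx -0.68858$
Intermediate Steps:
$P{\left(x \right)} = 196$ ($P{\left(x \right)} = \left(-14\right)^{2} = 196$)
$\frac{P{\left(21 \left(\left(0 - -5\right) - 0\right) - 1 \right)} - 4281048}{4230188 + 1986726} = \frac{196 - 4281048}{4230188 + 1986726} = - \frac{4280852}{6216914} = \left(-4280852\right) \frac{1}{6216914} = - \frac{112654}{163603}$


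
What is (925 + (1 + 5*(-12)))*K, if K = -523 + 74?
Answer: -388834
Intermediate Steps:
K = -449
(925 + (1 + 5*(-12)))*K = (925 + (1 + 5*(-12)))*(-449) = (925 + (1 - 60))*(-449) = (925 - 59)*(-449) = 866*(-449) = -388834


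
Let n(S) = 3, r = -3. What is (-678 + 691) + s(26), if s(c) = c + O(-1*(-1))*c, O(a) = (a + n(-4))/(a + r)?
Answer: -13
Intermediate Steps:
O(a) = (3 + a)/(-3 + a) (O(a) = (a + 3)/(a - 3) = (3 + a)/(-3 + a))
s(c) = -c (s(c) = c + ((3 - 1*(-1))/(-3 - 1*(-1)))*c = c + ((3 + 1)/(-3 + 1))*c = c + (4/(-2))*c = c + (-½*4)*c = c - 2*c = -c)
(-678 + 691) + s(26) = (-678 + 691) - 1*26 = 13 - 26 = -13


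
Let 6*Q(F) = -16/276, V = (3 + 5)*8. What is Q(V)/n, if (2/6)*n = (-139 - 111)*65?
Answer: 1/5045625 ≈ 1.9819e-7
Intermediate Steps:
V = 64 (V = 8*8 = 64)
Q(F) = -2/207 (Q(F) = (-16/276)/6 = (-16*1/276)/6 = (⅙)*(-4/69) = -2/207)
n = -48750 (n = 3*((-139 - 111)*65) = 3*(-250*65) = 3*(-16250) = -48750)
Q(V)/n = -2/207/(-48750) = -2/207*(-1/48750) = 1/5045625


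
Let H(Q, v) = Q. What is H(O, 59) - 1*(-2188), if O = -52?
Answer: 2136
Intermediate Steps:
H(O, 59) - 1*(-2188) = -52 - 1*(-2188) = -52 + 2188 = 2136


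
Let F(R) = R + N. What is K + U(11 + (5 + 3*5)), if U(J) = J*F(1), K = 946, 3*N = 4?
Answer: 3055/3 ≈ 1018.3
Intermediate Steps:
N = 4/3 (N = (⅓)*4 = 4/3 ≈ 1.3333)
F(R) = 4/3 + R (F(R) = R + 4/3 = 4/3 + R)
U(J) = 7*J/3 (U(J) = J*(4/3 + 1) = J*(7/3) = 7*J/3)
K + U(11 + (5 + 3*5)) = 946 + 7*(11 + (5 + 3*5))/3 = 946 + 7*(11 + (5 + 15))/3 = 946 + 7*(11 + 20)/3 = 946 + (7/3)*31 = 946 + 217/3 = 3055/3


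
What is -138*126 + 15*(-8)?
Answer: -17508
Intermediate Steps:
-138*126 + 15*(-8) = -17388 - 120 = -17508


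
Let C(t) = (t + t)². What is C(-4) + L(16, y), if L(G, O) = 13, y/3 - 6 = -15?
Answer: 77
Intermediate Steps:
C(t) = 4*t² (C(t) = (2*t)² = 4*t²)
y = -27 (y = 18 + 3*(-15) = 18 - 45 = -27)
C(-4) + L(16, y) = 4*(-4)² + 13 = 4*16 + 13 = 64 + 13 = 77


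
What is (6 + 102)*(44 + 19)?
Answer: 6804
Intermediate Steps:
(6 + 102)*(44 + 19) = 108*63 = 6804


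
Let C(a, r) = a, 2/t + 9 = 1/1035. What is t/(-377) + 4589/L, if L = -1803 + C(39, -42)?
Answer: -8055031081/3097035396 ≈ -2.6009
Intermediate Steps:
t = -1035/4657 (t = 2/(-9 + 1/1035) = 2/(-9314/1035) = 2*(-1035/9314) = -1035/4657 ≈ -0.22225)
L = -1764 (L = -1803 + 39 = -1764)
t/(-377) + 4589/L = -1035/4657/(-377) + 4589/(-1764) = -1035/4657*(-1/377) + 4589*(-1/1764) = 1035/1755689 - 4589/1764 = -8055031081/3097035396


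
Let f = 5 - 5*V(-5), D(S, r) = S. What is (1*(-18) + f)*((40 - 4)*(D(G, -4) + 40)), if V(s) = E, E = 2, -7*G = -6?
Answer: -236808/7 ≈ -33830.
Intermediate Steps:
G = 6/7 (G = -⅐*(-6) = 6/7 ≈ 0.85714)
V(s) = 2
f = -5 (f = 5 - 5*2 = 5 - 10 = -5)
(1*(-18) + f)*((40 - 4)*(D(G, -4) + 40)) = (1*(-18) - 5)*((40 - 4)*(6/7 + 40)) = (-18 - 5)*(36*(286/7)) = -23*10296/7 = -236808/7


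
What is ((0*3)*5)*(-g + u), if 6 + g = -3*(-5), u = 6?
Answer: 0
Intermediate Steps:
g = 9 (g = -6 - 3*(-5) = -6 + 15 = 9)
((0*3)*5)*(-g + u) = ((0*3)*5)*(-1*9 + 6) = (0*5)*(-9 + 6) = 0*(-3) = 0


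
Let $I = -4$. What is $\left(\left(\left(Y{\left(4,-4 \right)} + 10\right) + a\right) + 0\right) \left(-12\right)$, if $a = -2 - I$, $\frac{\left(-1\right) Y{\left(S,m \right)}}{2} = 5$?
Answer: $-24$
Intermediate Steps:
$Y{\left(S,m \right)} = -10$ ($Y{\left(S,m \right)} = \left(-2\right) 5 = -10$)
$a = 2$ ($a = -2 - -4 = -2 + 4 = 2$)
$\left(\left(\left(Y{\left(4,-4 \right)} + 10\right) + a\right) + 0\right) \left(-12\right) = \left(\left(\left(-10 + 10\right) + 2\right) + 0\right) \left(-12\right) = \left(\left(0 + 2\right) + 0\right) \left(-12\right) = \left(2 + 0\right) \left(-12\right) = 2 \left(-12\right) = -24$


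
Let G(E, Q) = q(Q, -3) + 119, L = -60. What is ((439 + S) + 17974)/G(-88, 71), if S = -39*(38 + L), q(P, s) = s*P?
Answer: -19271/94 ≈ -205.01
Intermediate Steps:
q(P, s) = P*s
G(E, Q) = 119 - 3*Q (G(E, Q) = Q*(-3) + 119 = -3*Q + 119 = 119 - 3*Q)
S = 858 (S = -39*(38 - 60) = -39*(-22) = 858)
((439 + S) + 17974)/G(-88, 71) = ((439 + 858) + 17974)/(119 - 3*71) = (1297 + 17974)/(119 - 213) = 19271/(-94) = 19271*(-1/94) = -19271/94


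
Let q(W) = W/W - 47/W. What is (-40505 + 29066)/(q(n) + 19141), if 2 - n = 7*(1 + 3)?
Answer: -99138/165913 ≈ -0.59753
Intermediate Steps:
n = -26 (n = 2 - 7*(1 + 3) = 2 - 7*4 = 2 - 1*28 = 2 - 28 = -26)
q(W) = 1 - 47/W
(-40505 + 29066)/(q(n) + 19141) = (-40505 + 29066)/((-47 - 26)/(-26) + 19141) = -11439/(-1/26*(-73) + 19141) = -11439/(73/26 + 19141) = -11439/497739/26 = -11439*26/497739 = -99138/165913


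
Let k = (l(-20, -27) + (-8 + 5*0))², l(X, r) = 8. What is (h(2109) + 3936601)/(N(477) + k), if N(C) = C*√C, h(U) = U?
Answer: 3938710*√53/75843 ≈ 378.07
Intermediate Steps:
k = 0 (k = (8 + (-8 + 5*0))² = (8 + (-8 + 0))² = (8 - 8)² = 0² = 0)
N(C) = C^(3/2)
(h(2109) + 3936601)/(N(477) + k) = (2109 + 3936601)/(477^(3/2) + 0) = 3938710/(1431*√53 + 0) = 3938710/((1431*√53)) = 3938710*(√53/75843) = 3938710*√53/75843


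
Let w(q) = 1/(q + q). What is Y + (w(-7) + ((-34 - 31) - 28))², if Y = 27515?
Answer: 7090749/196 ≈ 36177.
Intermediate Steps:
w(q) = 1/(2*q)
Y + (w(-7) + ((-34 - 31) - 28))² = 27515 + ((½)/(-7) + ((-34 - 31) - 28))² = 27515 + ((½)*(-⅐) + (-65 - 28))² = 27515 + (-1/14 - 93)² = 27515 + (-1303/14)² = 27515 + 1697809/196 = 7090749/196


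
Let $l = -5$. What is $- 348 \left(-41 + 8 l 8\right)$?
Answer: $125628$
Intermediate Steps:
$- 348 \left(-41 + 8 l 8\right) = - 348 \left(-41 + 8 \left(-5\right) 8\right) = - 348 \left(-41 - 320\right) = \left(-348\right) \left(-361\right) = 125628$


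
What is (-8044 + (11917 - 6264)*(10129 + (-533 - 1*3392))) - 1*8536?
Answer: 35054632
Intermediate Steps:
(-8044 + (11917 - 6264)*(10129 + (-533 - 1*3392))) - 1*8536 = (-8044 + 5653*(10129 + (-533 - 3392))) - 8536 = (-8044 + 5653*(10129 - 3925)) - 8536 = (-8044 + 5653*6204) - 8536 = (-8044 + 35071212) - 8536 = 35063168 - 8536 = 35054632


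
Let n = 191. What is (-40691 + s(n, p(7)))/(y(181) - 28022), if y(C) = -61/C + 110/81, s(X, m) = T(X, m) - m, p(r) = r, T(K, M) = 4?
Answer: 596614734/410815573 ≈ 1.4523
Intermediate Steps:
s(X, m) = 4 - m
y(C) = 110/81 - 61/C (y(C) = -61/C + 110*(1/81) = -61/C + 110/81 = 110/81 - 61/C)
(-40691 + s(n, p(7)))/(y(181) - 28022) = (-40691 + (4 - 1*7))/((110/81 - 61/181) - 28022) = (-40691 + (4 - 7))/((110/81 - 61*1/181) - 28022) = (-40691 - 3)/((110/81 - 61/181) - 28022) = -40694/(14969/14661 - 28022) = -40694/(-410815573/14661) = -40694*(-14661/410815573) = 596614734/410815573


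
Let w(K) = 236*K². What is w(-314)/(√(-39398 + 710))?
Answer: -2908582*I*√2418/1209 ≈ -1.183e+5*I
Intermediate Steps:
w(-314)/(√(-39398 + 710)) = (236*(-314)²)/(√(-39398 + 710)) = (236*98596)/(√(-38688)) = 23268656/((4*I*√2418)) = 23268656*(-I*√2418/9672) = -2908582*I*√2418/1209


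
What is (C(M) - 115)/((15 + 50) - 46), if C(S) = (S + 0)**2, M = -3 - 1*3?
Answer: -79/19 ≈ -4.1579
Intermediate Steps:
M = -6 (M = -3 - 3 = -6)
C(S) = S**2
(C(M) - 115)/((15 + 50) - 46) = ((-6)**2 - 115)/((15 + 50) - 46) = (36 - 115)/(65 - 46) = -79/19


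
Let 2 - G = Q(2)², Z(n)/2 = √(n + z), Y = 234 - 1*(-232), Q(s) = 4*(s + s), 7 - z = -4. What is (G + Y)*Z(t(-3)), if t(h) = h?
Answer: 848*√2 ≈ 1199.3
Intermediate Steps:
z = 11 (z = 7 - 1*(-4) = 7 + 4 = 11)
Q(s) = 8*s (Q(s) = 4*(2*s) = 8*s)
Y = 466 (Y = 234 + 232 = 466)
Z(n) = 2*√(11 + n) (Z(n) = 2*√(n + 11) = 2*√(11 + n))
G = -254 (G = 2 - (8*2)² = 2 - 1*16² = 2 - 1*256 = 2 - 256 = -254)
(G + Y)*Z(t(-3)) = (-254 + 466)*(2*√(11 - 3)) = 212*(2*√8) = 212*(2*(2*√2)) = 212*(4*√2) = 848*√2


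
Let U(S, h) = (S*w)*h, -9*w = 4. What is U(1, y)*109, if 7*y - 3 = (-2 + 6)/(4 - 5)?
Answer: 436/63 ≈ 6.9206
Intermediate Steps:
w = -4/9 (w = -1/9*4 = -4/9 ≈ -0.44444)
y = -1/7 (y = 3/7 + ((-2 + 6)/(4 - 5))/7 = 3/7 + (4/(-1))/7 = 3/7 + (4*(-1))/7 = 3/7 + (1/7)*(-4) = 3/7 - 4/7 = -1/7 ≈ -0.14286)
U(S, h) = -4*S*h/9 (U(S, h) = (S*(-4/9))*h = (-4*S/9)*h = -4*S*h/9)
U(1, y)*109 = -4/9*1*(-1/7)*109 = (4/63)*109 = 436/63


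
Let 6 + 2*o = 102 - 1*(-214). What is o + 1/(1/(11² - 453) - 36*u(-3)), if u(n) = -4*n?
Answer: 22230543/143425 ≈ 155.00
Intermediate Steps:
o = 155 (o = -3 + (102 - 1*(-214))/2 = -3 + (102 + 214)/2 = -3 + (½)*316 = -3 + 158 = 155)
o + 1/(1/(11² - 453) - 36*u(-3)) = 155 + 1/(1/(11² - 453) - (-144)*(-3)) = 155 + 1/(1/(121 - 453) - 36*12) = 155 + 1/(1/(-332) - 432) = 155 + 1/(-1/332 - 432) = 155 + 1/(-143425/332) = 155 - 332/143425 = 22230543/143425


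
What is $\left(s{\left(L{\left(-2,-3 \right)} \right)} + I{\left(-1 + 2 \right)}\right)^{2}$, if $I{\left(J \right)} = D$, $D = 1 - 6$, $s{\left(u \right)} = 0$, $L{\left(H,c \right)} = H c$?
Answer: $25$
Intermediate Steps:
$D = -5$ ($D = 1 - 6 = -5$)
$I{\left(J \right)} = -5$
$\left(s{\left(L{\left(-2,-3 \right)} \right)} + I{\left(-1 + 2 \right)}\right)^{2} = \left(0 - 5\right)^{2} = \left(-5\right)^{2} = 25$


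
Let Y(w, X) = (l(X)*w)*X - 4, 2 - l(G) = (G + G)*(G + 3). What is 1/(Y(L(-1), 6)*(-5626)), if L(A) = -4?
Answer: -1/14290040 ≈ -6.9979e-8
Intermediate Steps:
l(G) = 2 - 2*G*(3 + G) (l(G) = 2 - (G + G)*(G + 3) = 2 - 2*G*(3 + G))
Y(w, X) = -4 + X*w*(2 - 6*X - 2*X²) (Y(w, X) = ((2 - 6*X - 2*X²)*w)*X - 4 = (w*(2 - 6*X - 2*X²))*X - 4 = X*w*(2 - 6*X - 2*X²) - 4 = -4 + X*w*(2 - 6*X - 2*X²))
1/(Y(L(-1), 6)*(-5626)) = 1/((-4 - 2*6*(-4)*(-1 + 6² + 3*6))*(-5626)) = 1/((-4 - 2*6*(-4)*(-1 + 36 + 18))*(-5626)) = 1/((-4 - 2*6*(-4)*53)*(-5626)) = 1/((-4 + 2544)*(-5626)) = 1/(2540*(-5626)) = 1/(-14290040) = -1/14290040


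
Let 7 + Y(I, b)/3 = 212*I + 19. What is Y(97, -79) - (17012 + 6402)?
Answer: 38314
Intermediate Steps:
Y(I, b) = 36 + 636*I (Y(I, b) = -21 + 3*(212*I + 19) = -21 + 3*(19 + 212*I) = -21 + (57 + 636*I) = 36 + 636*I)
Y(97, -79) - (17012 + 6402) = (36 + 636*97) - (17012 + 6402) = (36 + 61692) - 1*23414 = 61728 - 23414 = 38314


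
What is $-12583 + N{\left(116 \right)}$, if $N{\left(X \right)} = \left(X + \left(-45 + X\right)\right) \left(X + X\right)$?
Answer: $30801$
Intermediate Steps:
$N{\left(X \right)} = 2 X \left(-45 + 2 X\right)$ ($N{\left(X \right)} = \left(-45 + 2 X\right) 2 X = 2 X \left(-45 + 2 X\right)$)
$-12583 + N{\left(116 \right)} = -12583 + 2 \cdot 116 \left(-45 + 2 \cdot 116\right) = -12583 + 2 \cdot 116 \left(-45 + 232\right) = -12583 + 2 \cdot 116 \cdot 187 = -12583 + 43384 = 30801$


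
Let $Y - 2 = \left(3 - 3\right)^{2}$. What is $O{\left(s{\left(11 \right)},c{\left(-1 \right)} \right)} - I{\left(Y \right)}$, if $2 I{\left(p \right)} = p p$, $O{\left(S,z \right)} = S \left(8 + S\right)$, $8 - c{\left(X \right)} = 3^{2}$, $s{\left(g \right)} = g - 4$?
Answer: $103$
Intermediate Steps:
$Y = 2$ ($Y = 2 + \left(3 - 3\right)^{2} = 2 + 0^{2} = 2 + 0 = 2$)
$s{\left(g \right)} = -4 + g$ ($s{\left(g \right)} = g - 4 = -4 + g$)
$c{\left(X \right)} = -1$ ($c{\left(X \right)} = 8 - 3^{2} = 8 - 9 = -1$)
$I{\left(p \right)} = \frac{p^{2}}{2}$ ($I{\left(p \right)} = \frac{p p}{2} = \frac{p^{2}}{2}$)
$O{\left(s{\left(11 \right)},c{\left(-1 \right)} \right)} - I{\left(Y \right)} = \left(-4 + 11\right) \left(8 + \left(-4 + 11\right)\right) - \frac{2^{2}}{2} = 7 \left(8 + 7\right) - \frac{1}{2} \cdot 4 = 7 \cdot 15 - 2 = 105 - 2 = 103$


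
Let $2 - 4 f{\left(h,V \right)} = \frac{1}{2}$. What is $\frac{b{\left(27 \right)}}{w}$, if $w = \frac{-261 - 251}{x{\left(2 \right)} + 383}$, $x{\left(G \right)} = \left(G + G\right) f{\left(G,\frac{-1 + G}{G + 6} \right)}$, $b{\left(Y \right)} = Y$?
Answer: $- \frac{20763}{1024} \approx -20.276$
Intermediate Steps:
$f{\left(h,V \right)} = \frac{3}{8}$ ($f{\left(h,V \right)} = \frac{1}{2} - \frac{1}{4 \cdot 2} = \frac{1}{2} - \frac{1}{8} = \frac{3}{8}$)
$x{\left(G \right)} = \frac{3 G}{4}$ ($x{\left(G \right)} = \left(G + G\right) \frac{3}{8} = 2 G \frac{3}{8} = \frac{3 G}{4}$)
$w = - \frac{1024}{769}$ ($w = \frac{-261 - 251}{\frac{3}{4} \cdot 2 + 383} = - \frac{512}{\frac{3}{2} + 383} = - \frac{512}{\frac{769}{2}} = \left(-512\right) \frac{2}{769} = - \frac{1024}{769} \approx -1.3316$)
$\frac{b{\left(27 \right)}}{w} = \frac{27}{- \frac{1024}{769}} = 27 \left(- \frac{769}{1024}\right) = - \frac{20763}{1024}$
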